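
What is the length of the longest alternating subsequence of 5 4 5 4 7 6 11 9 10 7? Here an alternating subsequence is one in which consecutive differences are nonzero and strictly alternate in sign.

10

Track the best alternating length ending on an up-step vs a down-step at each position: up/down = 1/1, 1/2, 3/1, 1/4, 5/1, 5/6, 7/1, 7/8, 9/8, 7/10.
The maximum over both is 10; one such subsequence is 5, 4, 5, 4, 7, 6, 11, 9, 10, 7.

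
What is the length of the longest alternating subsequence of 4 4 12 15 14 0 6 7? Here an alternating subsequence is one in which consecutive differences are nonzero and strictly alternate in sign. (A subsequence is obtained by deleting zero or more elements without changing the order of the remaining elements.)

Track the best alternating length ending on an up-step vs a down-step at each position: up/down = 1/1, 1/1, 2/1, 2/1, 2/3, 1/3, 4/3, 4/3.
The maximum over both is 4; one such subsequence is 4, 12, 0, 6.

4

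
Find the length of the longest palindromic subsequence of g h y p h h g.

5

One longest palindromic subsequence is ghhhg (positions 1,2,5,6,7); it reads the same forward and backward, and the interval DP gives dp[1][7] = 5.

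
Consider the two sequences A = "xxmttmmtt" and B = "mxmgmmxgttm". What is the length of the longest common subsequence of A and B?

Backtracking the LCS table gives one alignment: x (A2,B2) → m (A3,B3) → m (A6,B5) → m (A7,B6) → t (A8,B9) → t (A9,B10).
So the longest common subsequence has length 6.

6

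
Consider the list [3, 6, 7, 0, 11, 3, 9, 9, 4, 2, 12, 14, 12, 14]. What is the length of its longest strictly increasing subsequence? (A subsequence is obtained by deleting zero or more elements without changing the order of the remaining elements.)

Scanning left to right, the best length ending at each element is: 3→1, 6→2, 7→3, 0→1, 11→4, 3→2, 9→4, 9→4, 4→3, 2→2, 12→5, 14→6, 12→5, 14→6.
So the longest increasing subsequence has length 6, e.g. 3, 6, 7, 11, 12, 14.

6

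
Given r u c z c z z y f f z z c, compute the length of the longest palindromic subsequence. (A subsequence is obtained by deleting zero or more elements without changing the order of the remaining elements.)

One longest palindromic subsequence is czzffzzc (positions 3,4,6,9,10,11,12,13); it reads the same forward and backward, and the interval DP gives dp[1][13] = 8.

8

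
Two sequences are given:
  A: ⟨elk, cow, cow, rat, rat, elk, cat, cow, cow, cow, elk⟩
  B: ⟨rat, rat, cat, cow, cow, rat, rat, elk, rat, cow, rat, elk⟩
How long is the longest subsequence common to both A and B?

A longest common subsequence is cow, cow, rat, rat, elk, cow, elk (length 7); the LCS DP confirms no longer common subsequence exists.

7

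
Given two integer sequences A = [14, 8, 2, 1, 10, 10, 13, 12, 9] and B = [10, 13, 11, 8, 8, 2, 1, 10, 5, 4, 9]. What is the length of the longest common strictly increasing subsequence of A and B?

2

For each value that appears in both, track the longest common increasing run ending there.
The best achievable length is 2; one witness is 10, 13 (A-positions 5,7, B-positions 1,2).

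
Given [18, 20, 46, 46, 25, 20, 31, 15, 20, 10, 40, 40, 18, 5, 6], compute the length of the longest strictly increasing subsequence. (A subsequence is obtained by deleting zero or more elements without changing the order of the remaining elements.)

5

One longest increasing subsequence is 18, 20, 25, 31, 40 (positions 1,2,5,7,11), of length 5; no longer one exists.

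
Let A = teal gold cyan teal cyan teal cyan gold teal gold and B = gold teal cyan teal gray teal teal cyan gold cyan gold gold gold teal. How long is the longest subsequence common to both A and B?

7

A longest common subsequence is teal, cyan, teal, cyan, cyan, gold, teal (length 7); the LCS DP confirms no longer common subsequence exists.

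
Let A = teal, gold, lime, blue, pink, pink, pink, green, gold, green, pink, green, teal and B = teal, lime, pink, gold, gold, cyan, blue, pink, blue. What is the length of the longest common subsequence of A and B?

Backtracking the LCS table gives one alignment: teal (A1,B1) → lime (A3,B2) → pink (A5,B3) → gold (A9,B5) → pink (A11,B8).
So the longest common subsequence has length 5.

5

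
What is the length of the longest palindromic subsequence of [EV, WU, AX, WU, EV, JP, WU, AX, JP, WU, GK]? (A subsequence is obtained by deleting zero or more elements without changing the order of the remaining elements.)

7

One longest palindromic subsequence is WU AX WU JP WU AX WU (positions 2,3,4,6,7,8,10); it reads the same forward and backward, and the interval DP gives dp[1][11] = 7.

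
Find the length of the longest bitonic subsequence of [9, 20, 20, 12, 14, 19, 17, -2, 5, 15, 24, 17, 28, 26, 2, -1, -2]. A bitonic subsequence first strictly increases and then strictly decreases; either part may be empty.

One longest bitonic subsequence is 9, 12, 14, 19, 24, 28, 26, 2, -1, -2 (positions 1,4,5,6,11,13,14,15,16,17): it rises to 28 then falls. Length 10 is optimal.

10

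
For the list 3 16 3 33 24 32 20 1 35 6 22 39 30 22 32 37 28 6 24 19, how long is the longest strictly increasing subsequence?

7

Scanning left to right, the best length ending at each element is: 3→1, 16→2, 3→1, 33→3, 24→3, 32→4, 20→3, 1→1, 35→5, 6→2, 22→4, 39→6, 30→5, 22→4, 32→6, 37→7, 28→5, 6→2, 24→5, 19→3.
So the longest increasing subsequence has length 7, e.g. 3, 16, 20, 22, 30, 32, 37.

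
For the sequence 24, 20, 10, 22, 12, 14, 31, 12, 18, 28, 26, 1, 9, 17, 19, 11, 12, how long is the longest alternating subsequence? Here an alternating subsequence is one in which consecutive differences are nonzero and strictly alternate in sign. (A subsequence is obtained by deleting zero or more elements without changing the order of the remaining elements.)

11

Track the best alternating length ending on an up-step vs a down-step at each position: up/down = 1/1, 1/2, 1/2, 3/2, 3/4, 5/4, 5/1, 3/6, 7/6, 7/6, 7/8, 1/8, 9/8, 9/8, 9/8, 9/10, 11/10.
The maximum over both is 11; one such subsequence is 24, 20, 22, 12, 14, 12, 18, 1, 17, 11, 12.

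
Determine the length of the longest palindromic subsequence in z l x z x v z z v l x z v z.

One longest palindromic subsequence is zzxvzzvxzz (positions 1,4,5,6,7,8,9,11,12,14); it reads the same forward and backward, and the interval DP gives dp[1][14] = 10.

10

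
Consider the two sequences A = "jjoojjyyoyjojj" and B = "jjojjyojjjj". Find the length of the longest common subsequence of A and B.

10

Backtracking the LCS table gives one alignment: j (A1,B1) → j (A2,B2) → o (A4,B3) → j (A5,B4) → j (A6,B5) → y (A8,B6) → o (A9,B7) → j (A11,B9) → j (A13,B10) → j (A14,B11).
So the longest common subsequence has length 10.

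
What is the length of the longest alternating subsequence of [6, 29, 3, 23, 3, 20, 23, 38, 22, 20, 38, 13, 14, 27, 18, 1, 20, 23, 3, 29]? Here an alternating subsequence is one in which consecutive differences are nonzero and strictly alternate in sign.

A longest alternating subsequence is 6, 29, 3, 23, 3, 23, 22, 38, 13, 27, 18, 20, 3, 29 (positions 1,2,3,4,5,7,9,11,12,14,15,17,19,20); its 13 consecutive differences strictly alternate in sign, and length 14 is optimal.

14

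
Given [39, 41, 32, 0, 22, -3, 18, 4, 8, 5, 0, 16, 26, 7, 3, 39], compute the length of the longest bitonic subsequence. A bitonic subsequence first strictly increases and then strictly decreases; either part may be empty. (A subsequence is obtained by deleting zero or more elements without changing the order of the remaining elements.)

8

One longest bitonic subsequence is 39, 41, 32, 22, 18, 16, 7, 3 (positions 1,2,3,5,7,12,14,15): it rises to 41 then falls. Length 8 is optimal.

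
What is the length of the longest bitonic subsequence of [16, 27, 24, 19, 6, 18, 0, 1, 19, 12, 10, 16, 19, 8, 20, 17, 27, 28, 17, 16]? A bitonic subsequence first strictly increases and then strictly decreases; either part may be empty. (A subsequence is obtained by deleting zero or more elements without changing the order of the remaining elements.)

10

One longest bitonic subsequence is 0, 1, 12, 16, 19, 20, 27, 28, 17, 16 (positions 7,8,10,12,13,15,17,18,19,20): it rises to 28 then falls. Length 10 is optimal.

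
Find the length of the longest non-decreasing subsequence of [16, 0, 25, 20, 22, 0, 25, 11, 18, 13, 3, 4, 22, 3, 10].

Scanning left to right, the best length ending at each element is: 16→1, 0→1, 25→2, 20→2, 22→3, 0→2, 25→4, 11→3, 18→4, 13→4, 3→3, 4→4, 22→5, 3→4, 10→5.
So the longest non-decreasing subsequence has length 5, e.g. 0, 0, 11, 18, 22.

5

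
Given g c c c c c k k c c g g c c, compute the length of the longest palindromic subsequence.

10

Using dp[i][j] = 2 + dp[i+1][j−1] if the ends match, else max(dp[i+1][j], dp[i][j−1]):
dp[1][14] = 10. A witness is cccckkcccc at positions 2,3,5,6,7,8,9,10,13,14.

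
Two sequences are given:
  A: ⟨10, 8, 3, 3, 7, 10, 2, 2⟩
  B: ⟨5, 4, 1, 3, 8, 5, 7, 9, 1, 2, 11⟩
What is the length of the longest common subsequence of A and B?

3

A longest common subsequence is 8, 7, 2 (length 3); the LCS DP confirms no longer common subsequence exists.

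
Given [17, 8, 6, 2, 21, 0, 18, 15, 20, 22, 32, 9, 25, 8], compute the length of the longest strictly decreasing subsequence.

5

Scanning left to right, the best length ending at each element is: 17→1, 8→2, 6→3, 2→4, 21→1, 0→5, 18→2, 15→3, 20→2, 22→1, 32→1, 9→4, 25→2, 8→5.
So the longest decreasing subsequence has length 5, e.g. 17, 8, 6, 2, 0.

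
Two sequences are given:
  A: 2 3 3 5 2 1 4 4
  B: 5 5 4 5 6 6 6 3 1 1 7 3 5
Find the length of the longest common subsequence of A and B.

Backtracking the LCS table gives one alignment: 3 (A2,B8) → 3 (A3,B12) → 5 (A4,B13).
So the longest common subsequence has length 3.

3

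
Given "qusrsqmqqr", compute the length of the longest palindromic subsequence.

5

Using dp[i][j] = 2 + dp[i+1][j−1] if the ends match, else max(dp[i+1][j], dp[i][j−1]):
dp[1][10] = 5. A witness is rqqqr at positions 4,6,8,9,10.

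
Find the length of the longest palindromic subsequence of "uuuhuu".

Using dp[i][j] = 2 + dp[i+1][j−1] if the ends match, else max(dp[i+1][j], dp[i][j−1]):
dp[1][6] = 5. A witness is uuhuu at positions 1,2,4,5,6.

5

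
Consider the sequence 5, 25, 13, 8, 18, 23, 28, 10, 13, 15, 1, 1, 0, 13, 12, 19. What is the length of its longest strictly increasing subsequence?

6

Let dp[i] be the longest increasing subsequence ending at position i. Then dp = [1, 2, 2, 2, 3, 4, 5, 3, 4, 5, 1, 1, 1, 4, 4, 6].
The maximum is 6; one witness is 5, 8, 10, 13, 15, 19 at positions 1,4,8,9,10,16.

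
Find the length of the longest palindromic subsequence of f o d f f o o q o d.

Using dp[i][j] = 2 + dp[i+1][j−1] if the ends match, else max(dp[i+1][j], dp[i][j−1]):
dp[1][10] = 5. A witness is doqod at positions 3,6,8,9,10.

5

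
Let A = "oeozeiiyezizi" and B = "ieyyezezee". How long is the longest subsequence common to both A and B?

Backtracking the LCS table gives one alignment: e (A2,B2) → y (A8,B4) → e (A9,B5) → z (A10,B6) → z (A12,B8).
So the longest common subsequence has length 5.

5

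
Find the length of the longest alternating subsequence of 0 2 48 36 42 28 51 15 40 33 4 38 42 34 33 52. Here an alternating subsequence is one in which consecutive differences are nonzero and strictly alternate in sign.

12

A longest alternating subsequence is 0, 48, 36, 42, 28, 51, 15, 40, 33, 38, 34, 52 (positions 1,3,4,5,6,7,8,9,10,12,14,16); its 11 consecutive differences strictly alternate in sign, and length 12 is optimal.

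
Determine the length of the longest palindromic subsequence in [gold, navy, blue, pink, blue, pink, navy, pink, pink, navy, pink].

Using dp[i][j] = 2 + dp[i+1][j−1] if the ends match, else max(dp[i+1][j], dp[i][j−1]):
dp[1][11] = 7. A witness is navy pink pink navy pink pink navy at positions 2,4,6,7,8,9,10.

7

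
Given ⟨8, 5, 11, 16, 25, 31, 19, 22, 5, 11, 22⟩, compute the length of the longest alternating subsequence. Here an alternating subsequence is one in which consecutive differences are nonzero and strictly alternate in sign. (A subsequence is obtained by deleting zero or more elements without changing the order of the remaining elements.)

7

A longest alternating subsequence is 8, 5, 25, 19, 22, 5, 11 (positions 1,2,5,7,8,9,10); its 6 consecutive differences strictly alternate in sign, and length 7 is optimal.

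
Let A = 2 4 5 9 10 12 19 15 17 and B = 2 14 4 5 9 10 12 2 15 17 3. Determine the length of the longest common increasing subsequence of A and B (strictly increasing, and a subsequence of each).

For each value that appears in both, track the longest common increasing run ending there.
The best achievable length is 8; one witness is 2, 4, 5, 9, 10, 12, 15, 17 (A-positions 1,2,3,4,5,6,8,9, B-positions 1,3,4,5,6,7,9,10).

8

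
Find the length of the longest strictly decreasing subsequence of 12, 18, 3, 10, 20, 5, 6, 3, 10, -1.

5

Scanning left to right, the best length ending at each element is: 12→1, 18→1, 3→2, 10→2, 20→1, 5→3, 6→3, 3→4, 10→2, -1→5.
So the longest decreasing subsequence has length 5, e.g. 12, 10, 5, 3, -1.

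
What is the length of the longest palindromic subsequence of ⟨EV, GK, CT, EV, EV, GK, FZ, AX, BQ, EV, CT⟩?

6

Using dp[i][j] = 2 + dp[i+1][j−1] if the ends match, else max(dp[i+1][j], dp[i][j−1]):
dp[1][11] = 6. A witness is EV GK EV EV GK EV at positions 1,2,4,5,6,10.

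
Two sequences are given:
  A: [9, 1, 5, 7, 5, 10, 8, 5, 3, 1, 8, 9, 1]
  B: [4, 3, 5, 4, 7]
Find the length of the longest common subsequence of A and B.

Backtracking the LCS table gives one alignment: 5 (A3,B3) → 7 (A4,B5).
So the longest common subsequence has length 2.

2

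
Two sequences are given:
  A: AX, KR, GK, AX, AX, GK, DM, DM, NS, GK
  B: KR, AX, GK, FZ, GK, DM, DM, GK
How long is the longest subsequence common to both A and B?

6

A longest common subsequence is AX, GK, GK, DM, DM, GK (length 6); the LCS DP confirms no longer common subsequence exists.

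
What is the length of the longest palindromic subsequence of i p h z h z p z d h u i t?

One longest palindromic subsequence is ihzpzhi (positions 1,5,6,7,8,10,12); it reads the same forward and backward, and the interval DP gives dp[1][13] = 7.

7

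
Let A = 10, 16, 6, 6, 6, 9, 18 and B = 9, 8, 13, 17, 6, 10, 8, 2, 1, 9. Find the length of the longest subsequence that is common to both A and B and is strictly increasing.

A longest common strictly increasing subsequence is 6, 9 (length 2); it appears in order in both A and B, and no longer such subsequence exists.

2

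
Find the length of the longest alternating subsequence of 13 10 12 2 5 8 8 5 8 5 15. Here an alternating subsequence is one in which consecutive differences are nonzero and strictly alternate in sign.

Track the best alternating length ending on an up-step vs a down-step at each position: up/down = 1/1, 1/2, 3/2, 1/4, 5/4, 5/4, 5/4, 5/6, 7/4, 5/8, 9/1.
The maximum over both is 9; one such subsequence is 13, 10, 12, 2, 8, 5, 8, 5, 15.

9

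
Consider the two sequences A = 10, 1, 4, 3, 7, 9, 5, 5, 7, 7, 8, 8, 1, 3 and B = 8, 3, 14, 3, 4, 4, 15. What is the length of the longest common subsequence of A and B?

2

Backtracking the LCS table gives one alignment: 3 (A4,B2) → 3 (A14,B4).
So the longest common subsequence has length 2.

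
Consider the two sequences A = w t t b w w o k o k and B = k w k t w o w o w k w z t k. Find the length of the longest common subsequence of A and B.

7

Backtracking the LCS table gives one alignment: w (A1,B2) → t (A3,B4) → w (A5,B5) → w (A6,B7) → o (A7,B8) → k (A8,B10) → k (A10,B14).
So the longest common subsequence has length 7.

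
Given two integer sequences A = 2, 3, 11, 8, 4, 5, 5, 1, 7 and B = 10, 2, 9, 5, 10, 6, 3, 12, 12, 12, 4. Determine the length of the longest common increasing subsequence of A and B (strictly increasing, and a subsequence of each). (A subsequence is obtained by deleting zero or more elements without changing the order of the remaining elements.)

3

A longest common strictly increasing subsequence is 2, 3, 4 (length 3); it appears in order in both A and B, and no longer such subsequence exists.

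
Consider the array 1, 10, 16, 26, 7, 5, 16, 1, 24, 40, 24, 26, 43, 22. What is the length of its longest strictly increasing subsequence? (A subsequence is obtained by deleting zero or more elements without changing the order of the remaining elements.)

6

One longest increasing subsequence is 1, 10, 16, 26, 40, 43 (positions 1,2,3,4,10,13), of length 6; no longer one exists.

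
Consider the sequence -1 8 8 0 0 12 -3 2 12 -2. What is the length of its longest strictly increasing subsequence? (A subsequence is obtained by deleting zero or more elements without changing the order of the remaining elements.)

Let dp[i] be the longest increasing subsequence ending at position i. Then dp = [1, 2, 2, 2, 2, 3, 1, 3, 4, 2].
The maximum is 4; one witness is -1, 0, 2, 12 at positions 1,4,8,9.

4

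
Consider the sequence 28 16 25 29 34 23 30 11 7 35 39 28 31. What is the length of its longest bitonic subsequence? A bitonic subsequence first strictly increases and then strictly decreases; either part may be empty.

7

One longest bitonic subsequence is 16, 25, 29, 34, 30, 11, 7 (positions 2,3,4,5,7,8,9): it rises to 34 then falls. Length 7 is optimal.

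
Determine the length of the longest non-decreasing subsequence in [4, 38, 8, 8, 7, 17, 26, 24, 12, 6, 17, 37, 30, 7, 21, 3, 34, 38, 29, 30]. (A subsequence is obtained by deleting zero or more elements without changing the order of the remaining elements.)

8

One longest non-decreasing subsequence is 4, 8, 8, 17, 26, 30, 34, 38 (positions 1,3,4,6,7,13,17,18), of length 8; no longer one exists.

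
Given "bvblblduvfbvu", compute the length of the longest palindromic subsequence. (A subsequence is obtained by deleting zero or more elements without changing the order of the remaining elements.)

7

One longest palindromic subsequence is vblblbv (positions 2,3,4,5,6,11,12); it reads the same forward and backward, and the interval DP gives dp[1][13] = 7.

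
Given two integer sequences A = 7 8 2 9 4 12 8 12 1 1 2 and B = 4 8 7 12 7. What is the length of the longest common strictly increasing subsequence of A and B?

A longest common strictly increasing subsequence is 4, 8, 12 (length 3); it appears in order in both A and B, and no longer such subsequence exists.

3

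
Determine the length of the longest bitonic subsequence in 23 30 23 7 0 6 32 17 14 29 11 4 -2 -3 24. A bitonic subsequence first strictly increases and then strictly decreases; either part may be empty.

One longest bitonic subsequence is 23, 30, 23, 17, 14, 11, 4, -2, -3 (positions 1,2,3,8,9,11,12,13,14): it rises to 30 then falls. Length 9 is optimal.

9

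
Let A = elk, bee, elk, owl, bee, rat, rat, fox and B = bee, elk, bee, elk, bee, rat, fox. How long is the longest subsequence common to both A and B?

Backtracking the LCS table gives one alignment: elk (A1,B2) → bee (A2,B3) → elk (A3,B4) → bee (A5,B5) → rat (A7,B6) → fox (A8,B7).
So the longest common subsequence has length 6.

6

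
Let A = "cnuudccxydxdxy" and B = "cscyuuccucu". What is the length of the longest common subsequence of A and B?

Backtracking the LCS table gives one alignment: c (A1,B3) → u (A3,B5) → u (A4,B6) → c (A6,B8) → c (A7,B10).
So the longest common subsequence has length 5.

5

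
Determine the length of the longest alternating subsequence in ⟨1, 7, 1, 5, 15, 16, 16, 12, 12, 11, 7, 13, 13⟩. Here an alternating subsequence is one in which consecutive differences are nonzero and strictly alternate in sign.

6

Track the best alternating length ending on an up-step vs a down-step at each position: up/down = 1/1, 2/1, 1/3, 4/3, 4/1, 4/1, 4/1, 4/5, 4/5, 4/5, 4/5, 6/5, 6/5.
The maximum over both is 6; one such subsequence is 1, 7, 1, 15, 12, 13.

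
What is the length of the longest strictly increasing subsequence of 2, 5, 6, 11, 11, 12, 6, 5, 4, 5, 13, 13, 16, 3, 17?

8

Let dp[i] be the longest increasing subsequence ending at position i. Then dp = [1, 2, 3, 4, 4, 5, 3, 2, 2, 3, 6, 6, 7, 2, 8].
The maximum is 8; one witness is 2, 5, 6, 11, 12, 13, 16, 17 at positions 1,2,3,4,6,11,13,15.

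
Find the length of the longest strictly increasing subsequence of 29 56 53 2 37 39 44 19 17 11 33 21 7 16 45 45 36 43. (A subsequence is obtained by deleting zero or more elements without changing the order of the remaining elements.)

Let dp[i] be the longest increasing subsequence ending at position i. Then dp = [1, 2, 2, 1, 2, 3, 4, 2, 2, 2, 3, 3, 2, 3, 5, 5, 4, 5].
The maximum is 5; one witness is 29, 37, 39, 44, 45 at positions 1,5,6,7,15.

5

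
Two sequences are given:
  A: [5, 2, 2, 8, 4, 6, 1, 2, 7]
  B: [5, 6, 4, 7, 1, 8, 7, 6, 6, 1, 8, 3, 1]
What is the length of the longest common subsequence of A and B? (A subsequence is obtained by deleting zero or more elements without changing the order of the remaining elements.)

A longest common subsequence is 5, 8, 6, 1 (length 4); the LCS DP confirms no longer common subsequence exists.

4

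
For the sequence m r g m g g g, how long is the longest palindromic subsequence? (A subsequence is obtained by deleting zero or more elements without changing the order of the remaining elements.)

4

One longest palindromic subsequence is gggg (positions 3,5,6,7); it reads the same forward and backward, and the interval DP gives dp[1][7] = 4.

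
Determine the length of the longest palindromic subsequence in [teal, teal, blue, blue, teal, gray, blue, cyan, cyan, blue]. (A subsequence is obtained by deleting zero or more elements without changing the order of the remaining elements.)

5

One longest palindromic subsequence is blue blue gray blue blue (positions 3,4,6,7,10); it reads the same forward and backward, and the interval DP gives dp[1][10] = 5.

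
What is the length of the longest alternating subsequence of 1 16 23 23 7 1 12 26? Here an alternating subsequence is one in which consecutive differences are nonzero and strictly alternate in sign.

4

A longest alternating subsequence is 1, 16, 7, 12 (positions 1,2,5,7); its 3 consecutive differences strictly alternate in sign, and length 4 is optimal.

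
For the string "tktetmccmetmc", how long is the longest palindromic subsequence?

8

One longest palindromic subsequence is temccmet (positions 3,4,6,7,8,9,10,11); it reads the same forward and backward, and the interval DP gives dp[1][13] = 8.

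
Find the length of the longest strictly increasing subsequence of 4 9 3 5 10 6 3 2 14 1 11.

4

Let dp[i] be the longest increasing subsequence ending at position i. Then dp = [1, 2, 1, 2, 3, 3, 1, 1, 4, 1, 4].
The maximum is 4; one witness is 4, 9, 10, 14 at positions 1,2,5,9.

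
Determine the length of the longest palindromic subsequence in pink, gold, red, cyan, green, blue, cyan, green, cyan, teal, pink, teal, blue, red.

Using dp[i][j] = 2 + dp[i+1][j−1] if the ends match, else max(dp[i+1][j], dp[i][j−1]):
dp[1][14] = 7. A witness is red blue teal pink teal blue red at positions 3,6,10,11,12,13,14.

7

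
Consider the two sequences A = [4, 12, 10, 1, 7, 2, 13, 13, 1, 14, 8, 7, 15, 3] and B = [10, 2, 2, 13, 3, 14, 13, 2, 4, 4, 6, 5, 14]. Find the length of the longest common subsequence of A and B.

A longest common subsequence is 10, 2, 13, 13, 14 (length 5); the LCS DP confirms no longer common subsequence exists.

5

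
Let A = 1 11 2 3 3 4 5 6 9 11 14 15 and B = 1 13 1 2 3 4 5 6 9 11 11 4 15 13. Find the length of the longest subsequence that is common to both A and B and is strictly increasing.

9

For each value that appears in both, track the longest common increasing run ending there.
The best achievable length is 9; one witness is 1, 2, 3, 4, 5, 6, 9, 11, 15 (A-positions 1,3,4,6,7,8,9,10,12, B-positions 1,4,5,6,7,8,9,10,13).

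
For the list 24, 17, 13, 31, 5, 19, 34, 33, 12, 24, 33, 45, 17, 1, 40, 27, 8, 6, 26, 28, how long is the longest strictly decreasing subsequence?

Let dp[i] be the longest decreasing subsequence ending at position i. Then dp = [1, 2, 3, 1, 4, 2, 1, 2, 4, 3, 2, 1, 4, 5, 2, 3, 5, 6, 4, 3].
The maximum is 6; one witness is 24, 17, 13, 12, 8, 6 at positions 1,2,3,9,17,18.

6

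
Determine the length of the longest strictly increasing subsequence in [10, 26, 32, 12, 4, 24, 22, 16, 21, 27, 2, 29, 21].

6

Let dp[i] be the longest increasing subsequence ending at position i. Then dp = [1, 2, 3, 2, 1, 3, 3, 3, 4, 5, 1, 6, 4].
The maximum is 6; one witness is 10, 12, 16, 21, 27, 29 at positions 1,4,8,9,10,12.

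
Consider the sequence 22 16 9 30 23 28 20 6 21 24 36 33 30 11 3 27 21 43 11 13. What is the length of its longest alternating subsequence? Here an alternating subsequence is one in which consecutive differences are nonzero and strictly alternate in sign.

13

Track the best alternating length ending on an up-step vs a down-step at each position: up/down = 1/1, 1/2, 1/2, 3/1, 3/4, 5/4, 3/6, 1/6, 7/6, 7/6, 7/1, 7/8, 7/8, 7/8, 1/8, 9/8, 9/10, 11/1, 9/12, 13/12.
The maximum over both is 13; one such subsequence is 22, 16, 30, 23, 28, 20, 21, 11, 27, 21, 43, 11, 13.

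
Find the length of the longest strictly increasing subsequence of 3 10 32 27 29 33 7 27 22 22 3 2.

5

Let dp[i] be the longest increasing subsequence ending at position i. Then dp = [1, 2, 3, 3, 4, 5, 2, 3, 3, 3, 1, 1].
The maximum is 5; one witness is 3, 10, 27, 29, 33 at positions 1,2,4,5,6.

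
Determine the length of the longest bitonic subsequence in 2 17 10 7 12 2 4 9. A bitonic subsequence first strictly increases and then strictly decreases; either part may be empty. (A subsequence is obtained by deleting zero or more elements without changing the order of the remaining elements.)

5

Let inc[i] be the LIS ending at i and dec[i] the longest strictly decreasing subsequence starting at i. inc = [1, 2, 2, 2, 3, 1, 2, 3], dec = [1, 4, 3, 2, 2, 1, 1, 1].
max_i inc[i]+dec[i]−1 = 5, with one witness 2, 17, 10, 7, 4.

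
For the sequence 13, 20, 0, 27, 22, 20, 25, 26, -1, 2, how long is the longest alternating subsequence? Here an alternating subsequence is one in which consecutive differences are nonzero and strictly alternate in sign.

A longest alternating subsequence is 13, 20, 0, 27, 22, 25, -1, 2 (positions 1,2,3,4,5,7,9,10); its 7 consecutive differences strictly alternate in sign, and length 8 is optimal.

8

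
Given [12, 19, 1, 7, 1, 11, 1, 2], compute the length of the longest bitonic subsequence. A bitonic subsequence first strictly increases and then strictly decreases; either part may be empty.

Let inc[i] be the LIS ending at i and dec[i] the longest strictly decreasing subsequence starting at i. inc = [1, 2, 1, 2, 1, 3, 1, 2], dec = [3, 3, 1, 2, 1, 2, 1, 1].
max_i inc[i]+dec[i]−1 = 4, with one witness 12, 19, 11, 2.

4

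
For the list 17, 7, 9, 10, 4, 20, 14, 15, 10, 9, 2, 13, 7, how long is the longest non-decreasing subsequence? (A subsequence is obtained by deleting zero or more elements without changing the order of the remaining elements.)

5

One longest non-decreasing subsequence is 7, 9, 10, 14, 15 (positions 2,3,4,7,8), of length 5; no longer one exists.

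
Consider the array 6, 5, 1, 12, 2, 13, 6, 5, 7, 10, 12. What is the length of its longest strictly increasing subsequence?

Scanning left to right, the best length ending at each element is: 6→1, 5→1, 1→1, 12→2, 2→2, 13→3, 6→3, 5→3, 7→4, 10→5, 12→6.
So the longest increasing subsequence has length 6, e.g. 1, 2, 6, 7, 10, 12.

6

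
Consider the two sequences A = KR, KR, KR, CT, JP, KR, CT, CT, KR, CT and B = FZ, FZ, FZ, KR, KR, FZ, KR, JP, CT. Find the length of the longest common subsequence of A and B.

Backtracking the LCS table gives one alignment: KR (A1,B4) → KR (A2,B5) → KR (A3,B7) → JP (A5,B8) → CT (A10,B9).
So the longest common subsequence has length 5.

5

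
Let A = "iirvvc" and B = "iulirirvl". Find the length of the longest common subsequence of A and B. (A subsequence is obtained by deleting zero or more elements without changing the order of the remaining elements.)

4

A longest common subsequence is iirv (length 4); the LCS DP confirms no longer common subsequence exists.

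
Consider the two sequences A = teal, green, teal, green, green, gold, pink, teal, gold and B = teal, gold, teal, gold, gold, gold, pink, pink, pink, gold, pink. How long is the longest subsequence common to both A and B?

A longest common subsequence is teal, teal, gold, pink, gold (length 5); the LCS DP confirms no longer common subsequence exists.

5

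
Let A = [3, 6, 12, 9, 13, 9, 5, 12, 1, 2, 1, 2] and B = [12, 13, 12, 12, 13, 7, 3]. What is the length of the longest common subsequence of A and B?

3

Backtracking the LCS table gives one alignment: 12 (A3,B1) → 13 (A5,B2) → 12 (A8,B4).
So the longest common subsequence has length 3.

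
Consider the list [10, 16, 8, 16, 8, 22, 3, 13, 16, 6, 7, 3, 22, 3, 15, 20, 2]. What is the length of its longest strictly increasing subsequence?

5

Let dp[i] be the longest increasing subsequence ending at position i. Then dp = [1, 2, 1, 2, 1, 3, 1, 2, 3, 2, 3, 1, 4, 1, 4, 5, 1].
The maximum is 5; one witness is 3, 6, 7, 15, 20 at positions 7,10,11,15,16.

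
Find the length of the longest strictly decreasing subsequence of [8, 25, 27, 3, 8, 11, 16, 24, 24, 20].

3

Let dp[i] be the longest decreasing subsequence ending at position i. Then dp = [1, 1, 1, 2, 2, 2, 2, 2, 2, 3].
The maximum is 3; one witness is 25, 24, 20 at positions 2,8,10.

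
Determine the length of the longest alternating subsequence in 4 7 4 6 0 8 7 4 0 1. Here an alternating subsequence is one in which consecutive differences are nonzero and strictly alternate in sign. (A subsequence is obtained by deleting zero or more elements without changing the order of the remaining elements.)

A longest alternating subsequence is 4, 7, 4, 6, 0, 8, 0, 1 (positions 1,2,3,4,5,6,9,10); its 7 consecutive differences strictly alternate in sign, and length 8 is optimal.

8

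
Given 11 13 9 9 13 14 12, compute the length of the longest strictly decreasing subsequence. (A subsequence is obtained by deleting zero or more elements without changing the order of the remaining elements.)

2

One longest decreasing subsequence is 11, 9 (positions 1,3), of length 2; no longer one exists.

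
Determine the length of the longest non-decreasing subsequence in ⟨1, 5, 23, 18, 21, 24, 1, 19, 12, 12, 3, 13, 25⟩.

Let dp[i] be the longest non-decreasing subsequence ending at position i. Then dp = [1, 2, 3, 3, 4, 5, 2, 4, 3, 4, 3, 5, 6].
The maximum is 6; one witness is 1, 5, 18, 21, 24, 25 at positions 1,2,4,5,6,13.

6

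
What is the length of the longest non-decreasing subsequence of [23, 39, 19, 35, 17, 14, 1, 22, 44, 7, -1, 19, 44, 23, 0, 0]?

Let dp[i] be the longest non-decreasing subsequence ending at position i. Then dp = [1, 2, 1, 2, 1, 1, 1, 2, 3, 2, 1, 3, 4, 4, 2, 3].
The maximum is 4; one witness is 23, 39, 44, 44 at positions 1,2,9,13.

4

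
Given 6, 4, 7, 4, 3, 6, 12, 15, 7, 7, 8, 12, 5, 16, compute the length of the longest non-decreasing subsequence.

Let dp[i] be the longest non-decreasing subsequence ending at position i. Then dp = [1, 1, 2, 2, 1, 3, 4, 5, 4, 5, 6, 7, 3, 8].
The maximum is 8; one witness is 4, 4, 6, 7, 7, 8, 12, 16 at positions 2,4,6,9,10,11,12,14.

8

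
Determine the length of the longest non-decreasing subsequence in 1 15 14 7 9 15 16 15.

5

Let dp[i] be the longest non-decreasing subsequence ending at position i. Then dp = [1, 2, 2, 2, 3, 4, 5, 5].
The maximum is 5; one witness is 1, 7, 9, 15, 16 at positions 1,4,5,6,7.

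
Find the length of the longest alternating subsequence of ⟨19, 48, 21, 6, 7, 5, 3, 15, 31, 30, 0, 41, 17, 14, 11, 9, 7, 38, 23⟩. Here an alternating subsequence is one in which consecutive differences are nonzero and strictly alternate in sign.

11

Track the best alternating length ending on an up-step vs a down-step at each position: up/down = 1/1, 2/1, 2/3, 1/3, 4/3, 1/5, 1/5, 6/3, 6/3, 6/7, 1/7, 8/3, 8/9, 8/9, 8/9, 8/9, 8/9, 10/9, 10/11.
The maximum over both is 11; one such subsequence is 19, 48, 6, 7, 5, 31, 30, 41, 17, 38, 23.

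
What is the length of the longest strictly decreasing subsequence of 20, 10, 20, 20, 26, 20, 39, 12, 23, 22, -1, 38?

Let dp[i] be the longest decreasing subsequence ending at position i. Then dp = [1, 2, 1, 1, 1, 2, 1, 3, 2, 3, 4, 2].
The maximum is 4; one witness is 26, 20, 12, -1 at positions 5,6,8,11.

4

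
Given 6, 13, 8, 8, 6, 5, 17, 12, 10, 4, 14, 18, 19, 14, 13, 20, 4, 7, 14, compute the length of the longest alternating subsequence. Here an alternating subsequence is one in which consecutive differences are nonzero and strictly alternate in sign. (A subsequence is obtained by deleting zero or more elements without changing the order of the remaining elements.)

A longest alternating subsequence is 6, 13, 8, 17, 12, 18, 14, 20, 4, 7 (positions 1,2,3,7,8,12,14,16,17,18); its 9 consecutive differences strictly alternate in sign, and length 10 is optimal.

10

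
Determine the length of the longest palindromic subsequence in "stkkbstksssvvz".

6

Using dp[i][j] = 2 + dp[i+1][j−1] if the ends match, else max(dp[i+1][j], dp[i][j−1]):
dp[1][14] = 6. A witness is stkkts at positions 1,2,3,4,7,11.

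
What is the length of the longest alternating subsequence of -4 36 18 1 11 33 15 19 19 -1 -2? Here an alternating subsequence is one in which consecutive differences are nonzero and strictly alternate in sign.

7

Track the best alternating length ending on an up-step vs a down-step at each position: up/down = 1/1, 2/1, 2/3, 2/3, 4/3, 4/3, 4/5, 6/5, 6/5, 2/7, 2/7.
The maximum over both is 7; one such subsequence is -4, 36, 18, 33, 15, 19, -1.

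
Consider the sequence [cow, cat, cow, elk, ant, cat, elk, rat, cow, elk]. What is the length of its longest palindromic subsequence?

Using dp[i][j] = 2 + dp[i+1][j−1] if the ends match, else max(dp[i+1][j], dp[i][j−1]):
dp[1][10] = 5. A witness is cow elk cat elk cow at positions 3,4,6,7,9.

5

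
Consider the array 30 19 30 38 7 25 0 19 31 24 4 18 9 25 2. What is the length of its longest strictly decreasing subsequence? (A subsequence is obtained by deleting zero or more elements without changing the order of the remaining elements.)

One longest decreasing subsequence is 30, 25, 19, 18, 9, 2 (positions 1,6,8,12,13,15), of length 6; no longer one exists.

6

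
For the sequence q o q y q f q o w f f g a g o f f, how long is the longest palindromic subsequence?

7

One longest palindromic subsequence is ffgagff (positions 6,10,12,13,14,16,17); it reads the same forward and backward, and the interval DP gives dp[1][17] = 7.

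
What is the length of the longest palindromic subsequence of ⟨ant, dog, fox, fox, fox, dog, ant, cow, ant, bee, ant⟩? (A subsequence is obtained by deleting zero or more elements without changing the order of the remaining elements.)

7

Using dp[i][j] = 2 + dp[i+1][j−1] if the ends match, else max(dp[i+1][j], dp[i][j−1]):
dp[1][11] = 7. A witness is ant dog fox fox fox dog ant at positions 1,2,3,4,5,6,11.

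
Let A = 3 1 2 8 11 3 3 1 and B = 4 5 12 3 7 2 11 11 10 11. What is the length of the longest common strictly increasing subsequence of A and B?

A longest common strictly increasing subsequence is 3, 11 (length 2); it appears in order in both A and B, and no longer such subsequence exists.

2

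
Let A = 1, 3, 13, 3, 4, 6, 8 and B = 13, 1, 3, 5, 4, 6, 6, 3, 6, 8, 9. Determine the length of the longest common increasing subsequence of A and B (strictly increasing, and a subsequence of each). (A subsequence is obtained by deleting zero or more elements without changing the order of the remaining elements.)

5

For each value that appears in both, track the longest common increasing run ending there.
The best achievable length is 5; one witness is 1, 3, 4, 6, 8 (A-positions 1,2,5,6,7, B-positions 2,3,5,6,10).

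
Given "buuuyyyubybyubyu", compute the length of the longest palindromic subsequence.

9

One longest palindromic subsequence is uybybybyu (positions 2,5,9,10,11,12,14,15,16); it reads the same forward and backward, and the interval DP gives dp[1][16] = 9.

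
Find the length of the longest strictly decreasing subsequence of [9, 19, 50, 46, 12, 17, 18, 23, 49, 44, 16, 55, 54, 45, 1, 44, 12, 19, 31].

Scanning left to right, the best length ending at each element is: 9→1, 19→1, 50→1, 46→2, 12→3, 17→3, 18→3, 23→3, 49→2, 44→3, 16→4, 55→1, 54→2, 45→3, 1→5, 44→4, 12→5, 19→5, 31→5.
So the longest decreasing subsequence has length 5, e.g. 50, 46, 17, 16, 1.

5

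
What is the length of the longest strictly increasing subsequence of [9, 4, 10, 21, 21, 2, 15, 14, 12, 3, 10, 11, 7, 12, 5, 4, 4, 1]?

One longest increasing subsequence is 2, 3, 10, 11, 12 (positions 6,10,11,12,14), of length 5; no longer one exists.

5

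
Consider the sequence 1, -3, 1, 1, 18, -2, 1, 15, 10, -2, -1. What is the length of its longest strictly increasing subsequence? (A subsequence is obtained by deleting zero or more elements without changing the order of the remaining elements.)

4

Let dp[i] be the longest increasing subsequence ending at position i. Then dp = [1, 1, 2, 2, 3, 2, 3, 4, 4, 2, 3].
The maximum is 4; one witness is -3, -2, 1, 15 at positions 2,6,7,8.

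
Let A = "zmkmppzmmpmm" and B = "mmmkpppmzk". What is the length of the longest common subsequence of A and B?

Backtracking the LCS table gives one alignment: m (A2,B3) → k (A3,B4) → p (A5,B5) → p (A6,B6) → p (A10,B7) → m (A11,B8).
So the longest common subsequence has length 6.

6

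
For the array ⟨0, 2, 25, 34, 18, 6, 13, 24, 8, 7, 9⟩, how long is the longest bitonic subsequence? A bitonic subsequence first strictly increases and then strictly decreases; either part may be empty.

Let inc[i] be the LIS ending at i and dec[i] the longest strictly decreasing subsequence starting at i. inc = [1, 2, 3, 4, 3, 3, 4, 5, 4, 4, 5], dec = [1, 1, 5, 5, 4, 1, 3, 3, 2, 1, 1].
max_i inc[i]+dec[i]−1 = 8, with one witness 0, 2, 25, 34, 18, 13, 8, 7.

8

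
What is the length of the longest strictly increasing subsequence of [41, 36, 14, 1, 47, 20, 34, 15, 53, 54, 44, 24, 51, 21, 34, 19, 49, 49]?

5

One longest increasing subsequence is 14, 20, 34, 53, 54 (positions 3,6,7,9,10), of length 5; no longer one exists.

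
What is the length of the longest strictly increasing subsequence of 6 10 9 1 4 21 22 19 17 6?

4

One longest increasing subsequence is 6, 10, 21, 22 (positions 1,2,6,7), of length 4; no longer one exists.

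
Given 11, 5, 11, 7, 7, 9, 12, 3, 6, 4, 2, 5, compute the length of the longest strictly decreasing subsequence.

Scanning left to right, the best length ending at each element is: 11→1, 5→2, 11→1, 7→2, 7→2, 9→2, 12→1, 3→3, 6→3, 4→4, 2→5, 5→4.
So the longest decreasing subsequence has length 5, e.g. 11, 7, 6, 4, 2.

5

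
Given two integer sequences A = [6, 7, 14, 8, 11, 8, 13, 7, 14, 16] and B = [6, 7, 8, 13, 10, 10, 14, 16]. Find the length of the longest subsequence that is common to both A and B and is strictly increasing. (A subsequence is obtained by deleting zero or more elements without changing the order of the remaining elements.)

6

For each value that appears in both, track the longest common increasing run ending there.
The best achievable length is 6; one witness is 6, 7, 8, 13, 14, 16 (A-positions 1,2,4,7,9,10, B-positions 1,2,3,4,7,8).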